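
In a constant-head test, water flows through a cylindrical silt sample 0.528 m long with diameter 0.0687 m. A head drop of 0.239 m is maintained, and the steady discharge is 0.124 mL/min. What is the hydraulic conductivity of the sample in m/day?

Cross-sectional area A = π·(d/2)² = π × (0.0687/2)² = 0.003707 m².
Convert discharge: 0.124 mL/min = 2.067e-09 m³/s.
Darcy's law rearranged: K = Q·L / (A·Δh) = 2.067e-09 × 0.528 / (0.003707 × 0.239) = 1.232e-06 m/s = 0.1064 m/day.

0.106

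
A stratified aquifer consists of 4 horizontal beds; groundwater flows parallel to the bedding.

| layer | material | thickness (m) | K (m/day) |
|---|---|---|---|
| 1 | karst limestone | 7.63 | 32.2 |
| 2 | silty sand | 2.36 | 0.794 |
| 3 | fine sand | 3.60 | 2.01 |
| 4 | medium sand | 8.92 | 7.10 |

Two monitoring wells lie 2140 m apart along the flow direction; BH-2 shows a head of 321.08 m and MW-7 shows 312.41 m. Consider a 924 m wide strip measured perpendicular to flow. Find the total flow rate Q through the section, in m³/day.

Flow is parallel to layering, so each bed carries its own Darcy discharge and the transmissivities add.
Σ(K_i·b_i) = 32.2×7.63 + 0.794×2.36 + 2.01×3.60 + 7.10×8.92 = 318.1 m²/day.
Hydraulic gradient i = (321.08 − 312.41) / 2140 = 8.67 / 2140 = 0.004051.
Q = Σ(K_i·b_i) · W · i = 318.1 × 924 × 0.004051 = 1191 m³/day.

1190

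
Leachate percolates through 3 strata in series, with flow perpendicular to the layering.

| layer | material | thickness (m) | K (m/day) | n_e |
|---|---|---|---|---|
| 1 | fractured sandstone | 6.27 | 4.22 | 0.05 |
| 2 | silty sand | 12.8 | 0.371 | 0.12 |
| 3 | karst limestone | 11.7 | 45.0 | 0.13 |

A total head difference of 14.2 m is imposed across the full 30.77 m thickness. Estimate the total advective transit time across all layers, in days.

With flow normal to the layers, continuity requires the same specific discharge q through every layer.
Σ(b_i/K_i) = 6.27/4.22 + 12.8/0.371 + 11.7/45.0 = 36.25 d.
q = Δh / Σ(b_i/K_i) = 14.2 / 36.25 = 0.3918 m/day.
In each layer the seepage velocity is v_i = q/n_i, so the layer transit time is t_i = b_i·n_i / q:
  layer 1 (fractured sandstone): t_1 = 6.27 × 0.05 / 0.3918 = 0.8002 d
  layer 2 (silty sand): t_2 = 12.8 × 0.12 / 0.3918 = 3.921 d
  layer 3 (karst limestone): t_3 = 11.7 × 0.13 / 0.3918 = 3.883 d
Total t = Σ t_i = 8.604 days.

8.60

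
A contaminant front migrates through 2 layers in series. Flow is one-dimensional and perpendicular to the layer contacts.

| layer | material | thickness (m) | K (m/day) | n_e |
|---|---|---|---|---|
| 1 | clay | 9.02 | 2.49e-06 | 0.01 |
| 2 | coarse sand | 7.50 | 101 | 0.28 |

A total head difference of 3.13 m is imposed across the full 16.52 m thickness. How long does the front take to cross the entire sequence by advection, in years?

With flow normal to the layers, continuity requires the same specific discharge q through every layer.
Σ(b_i/K_i) = 9.02/2.49e-06 + 7.50/101 = 3.622e+06 d.
q = Δh / Σ(b_i/K_i) = 3.13 / 3.622e+06 = 8.640e-07 m/day.
In each layer the seepage velocity is v_i = q/n_i, so the layer transit time is t_i = b_i·n_i / q:
  layer 1 (clay): t_1 = 9.02 × 0.01 / 8.640e-07 = 1.044e+05 d
  layer 2 (coarse sand): t_2 = 7.50 × 0.28 / 8.640e-07 = 2.430e+06 d
Total t = Σ t_i = 2.535e+06 days = 6940 years.

6940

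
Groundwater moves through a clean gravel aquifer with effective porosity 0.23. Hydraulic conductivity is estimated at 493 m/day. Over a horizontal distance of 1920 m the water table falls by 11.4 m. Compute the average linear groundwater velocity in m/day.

Hydraulic gradient i = Δh / L = 11.4 / 1920 = 0.005938.
Darcy flux q = K · i = 493.0 × 0.005938 = 2.927 m/day.
Seepage velocity v = q / n_e = 2.927 / 0.23 = 12.73 m/day.

12.7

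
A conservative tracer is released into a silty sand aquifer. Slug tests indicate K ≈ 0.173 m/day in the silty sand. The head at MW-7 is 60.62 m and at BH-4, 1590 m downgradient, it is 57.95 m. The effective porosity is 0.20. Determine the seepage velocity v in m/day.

Hydraulic gradient i = (60.62 − 57.95) / 1590 = 2.67 / 1590 = 0.001679.
Darcy flux q = K · i = 0.1730 × 0.001679 = 0.0002905 m/day.
Seepage velocity v = q / n_e = 0.0002905 / 0.20 = 0.001453 m/day.

0.00145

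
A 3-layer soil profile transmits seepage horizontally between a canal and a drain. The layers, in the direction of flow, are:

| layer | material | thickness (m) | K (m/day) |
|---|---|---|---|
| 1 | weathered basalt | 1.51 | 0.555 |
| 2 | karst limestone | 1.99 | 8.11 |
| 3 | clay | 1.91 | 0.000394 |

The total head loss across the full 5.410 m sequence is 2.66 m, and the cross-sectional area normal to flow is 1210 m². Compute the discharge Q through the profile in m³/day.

0.664

Flow is perpendicular to layering, so the layers act in series and the equivalent K is the thickness-weighted harmonic mean.
Total thickness L = 1.51 + 1.99 + 1.91 = 5.410 m.
Σ(b_i/K_i) = 1.51/0.555 + 1.99/8.11 + 1.91/0.000394 = 4851 d.
K_eq = L / Σ(b_i/K_i) = 5.410 / 4851 = 0.001115 m/day.
Q = K_eq · A · (Δh/L) = 0.001115 × 1210 × (2.66/5.410) = 0.6635 m³/day.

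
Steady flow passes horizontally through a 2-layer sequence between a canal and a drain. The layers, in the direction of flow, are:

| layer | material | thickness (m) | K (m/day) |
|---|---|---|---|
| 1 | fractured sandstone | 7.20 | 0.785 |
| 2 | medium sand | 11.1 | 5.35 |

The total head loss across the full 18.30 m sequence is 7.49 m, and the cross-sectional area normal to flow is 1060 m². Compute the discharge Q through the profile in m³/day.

Flow is perpendicular to layering, so the layers act in series and the equivalent K is the thickness-weighted harmonic mean.
Total thickness L = 7.20 + 11.1 = 18.30 m.
Σ(b_i/K_i) = 7.20/0.785 + 11.1/5.35 = 11.25 d.
K_eq = L / Σ(b_i/K_i) = 18.30 / 11.25 = 1.627 m/day.
Q = K_eq · A · (Δh/L) = 1.627 × 1060 × (7.49/18.30) = 705.9 m³/day.

706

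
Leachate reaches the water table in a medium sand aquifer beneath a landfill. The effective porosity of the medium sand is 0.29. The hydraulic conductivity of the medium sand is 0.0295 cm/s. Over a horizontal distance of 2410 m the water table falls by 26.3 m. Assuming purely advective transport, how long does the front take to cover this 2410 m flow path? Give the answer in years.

Convert K: 0.0295 cm/s × 864 = 25.49 m/day.
Hydraulic gradient i = Δh / L = 26.3 / 2410 = 0.01091.
Darcy flux q = K · i = 25.49 × 0.01091 = 0.2781 m/day.
Seepage velocity v = q / n_e = 0.2781 / 0.29 = 0.9591 m/day.
Travel time t = L / v = 2410 / 0.9591 = 2513 days = 6.879 years.

6.88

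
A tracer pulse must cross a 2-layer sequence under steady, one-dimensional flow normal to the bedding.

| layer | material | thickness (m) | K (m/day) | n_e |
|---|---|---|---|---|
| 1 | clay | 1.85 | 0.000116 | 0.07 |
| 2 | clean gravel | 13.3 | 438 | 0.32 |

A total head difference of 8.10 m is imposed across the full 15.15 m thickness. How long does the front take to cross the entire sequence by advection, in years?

23.6

With flow normal to the layers, continuity requires the same specific discharge q through every layer.
Σ(b_i/K_i) = 1.85/0.000116 + 13.3/438 = 15948 d.
q = Δh / Σ(b_i/K_i) = 8.10 / 15948 = 0.0005079 m/day.
In each layer the seepage velocity is v_i = q/n_i, so the layer transit time is t_i = b_i·n_i / q:
  layer 1 (clay): t_1 = 1.85 × 0.07 / 0.0005079 = 255.0 d
  layer 2 (clean gravel): t_2 = 13.3 × 0.32 / 0.0005079 = 8380 d
Total t = Σ t_i = 8635 days = 23.64 years.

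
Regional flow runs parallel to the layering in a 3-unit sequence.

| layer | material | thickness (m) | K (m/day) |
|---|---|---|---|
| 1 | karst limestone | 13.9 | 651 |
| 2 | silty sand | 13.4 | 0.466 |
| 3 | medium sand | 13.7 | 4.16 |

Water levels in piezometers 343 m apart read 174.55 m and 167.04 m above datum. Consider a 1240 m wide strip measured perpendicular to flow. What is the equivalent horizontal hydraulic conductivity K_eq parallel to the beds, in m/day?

222

Flow is parallel to layering, so each bed carries its own Darcy discharge and the transmissivities add.
Σ(K_i·b_i) = 651×13.9 + 0.466×13.4 + 4.16×13.7 = 9112 m²/day.
Total thickness b = 41.00 m, so K_eq = Σ(K_i·b_i)/b = 222.2 m/day.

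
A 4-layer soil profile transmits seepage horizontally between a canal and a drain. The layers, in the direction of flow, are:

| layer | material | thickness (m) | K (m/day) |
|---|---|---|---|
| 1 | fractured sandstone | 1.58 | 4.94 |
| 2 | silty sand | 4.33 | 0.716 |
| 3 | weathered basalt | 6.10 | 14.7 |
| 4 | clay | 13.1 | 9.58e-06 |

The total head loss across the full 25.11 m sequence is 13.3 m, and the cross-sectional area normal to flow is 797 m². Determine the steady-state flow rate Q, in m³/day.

Flow is perpendicular to layering, so the layers act in series and the equivalent K is the thickness-weighted harmonic mean.
Total thickness L = 1.58 + 4.33 + 6.10 + 13.1 = 25.11 m.
Σ(b_i/K_i) = 1.58/4.94 + 4.33/0.716 + 6.10/14.7 + 13.1/9.58e-06 = 1.367e+06 d.
K_eq = L / Σ(b_i/K_i) = 25.11 / 1.367e+06 = 1.836e-05 m/day.
Q = K_eq · A · (Δh/L) = 1.836e-05 × 797 × (13.3/25.11) = 0.007752 m³/day.

0.00775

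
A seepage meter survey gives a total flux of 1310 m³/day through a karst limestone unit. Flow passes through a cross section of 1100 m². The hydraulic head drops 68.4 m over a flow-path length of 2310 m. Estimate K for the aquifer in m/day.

40.2

Hydraulic gradient i = Δh / L = 68.4 / 2310 = 0.02961.
From Q = K·A·i, K = Q / (A·i) = 1310 / (1100 × 0.02961) = 40.22 m/day.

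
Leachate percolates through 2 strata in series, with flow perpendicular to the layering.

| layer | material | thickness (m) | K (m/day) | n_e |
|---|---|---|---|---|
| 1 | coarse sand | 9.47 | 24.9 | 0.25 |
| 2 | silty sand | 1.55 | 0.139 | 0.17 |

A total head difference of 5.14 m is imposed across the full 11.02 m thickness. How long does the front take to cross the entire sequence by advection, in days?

5.90

With flow normal to the layers, continuity requires the same specific discharge q through every layer.
Σ(b_i/K_i) = 9.47/24.9 + 1.55/0.139 = 11.53 d.
q = Δh / Σ(b_i/K_i) = 5.14 / 11.53 = 0.4457 m/day.
In each layer the seepage velocity is v_i = q/n_i, so the layer transit time is t_i = b_i·n_i / q:
  layer 1 (coarse sand): t_1 = 9.47 × 0.25 / 0.4457 = 5.311 d
  layer 2 (silty sand): t_2 = 1.55 × 0.17 / 0.4457 = 0.5912 d
Total t = Σ t_i = 5.903 days.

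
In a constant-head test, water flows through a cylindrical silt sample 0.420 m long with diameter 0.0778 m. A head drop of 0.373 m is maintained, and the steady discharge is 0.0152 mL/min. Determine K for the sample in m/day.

Cross-sectional area A = π·(d/2)² = π × (0.0778/2)² = 0.004754 m².
Convert discharge: 0.0152 mL/min = 2.533e-10 m³/s.
Darcy's law rearranged: K = Q·L / (A·Δh) = 2.533e-10 × 0.420 / (0.004754 × 0.373) = 6.000e-08 m/s = 0.005184 m/day.

0.00518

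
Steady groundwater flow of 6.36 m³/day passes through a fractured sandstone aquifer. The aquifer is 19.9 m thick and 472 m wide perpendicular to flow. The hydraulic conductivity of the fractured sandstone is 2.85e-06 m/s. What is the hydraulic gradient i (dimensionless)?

Convert K: 2.85e-06 m/s × 86400 = 0.2462 m/day.
Cross-sectional area A = 472 × 19.9 = 9393 m².
From Q = K·A·i, i = Q / (K·A) = 6.36 / (0.2462 × 9393) = 0.002750.

0.00275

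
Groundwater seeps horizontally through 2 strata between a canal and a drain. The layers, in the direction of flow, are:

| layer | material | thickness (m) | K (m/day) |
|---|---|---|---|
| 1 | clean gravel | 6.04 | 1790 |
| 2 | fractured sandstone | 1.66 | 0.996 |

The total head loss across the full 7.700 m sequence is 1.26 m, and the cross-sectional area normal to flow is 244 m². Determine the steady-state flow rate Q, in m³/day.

Flow is perpendicular to layering, so the layers act in series and the equivalent K is the thickness-weighted harmonic mean.
Total thickness L = 6.04 + 1.66 = 7.700 m.
Σ(b_i/K_i) = 6.04/1790 + 1.66/0.996 = 1.670 d.
K_eq = L / Σ(b_i/K_i) = 7.700 / 1.670 = 4.611 m/day.
Q = K_eq · A · (Δh/L) = 4.611 × 244 × (1.26/7.700) = 184.1 m³/day.

184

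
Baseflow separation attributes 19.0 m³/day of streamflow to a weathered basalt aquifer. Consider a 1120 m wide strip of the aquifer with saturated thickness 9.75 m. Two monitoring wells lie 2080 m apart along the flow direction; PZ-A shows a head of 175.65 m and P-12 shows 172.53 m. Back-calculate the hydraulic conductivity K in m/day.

Cross-sectional area A = 1120 × 9.75 = 10920 m².
Hydraulic gradient i = (175.65 − 172.53) / 2080 = 3.12 / 2080 = 0.001500.
From Q = K·A·i, K = Q / (A·i) = 19.0 / (10920 × 0.001500) = 1.160 m/day.

1.16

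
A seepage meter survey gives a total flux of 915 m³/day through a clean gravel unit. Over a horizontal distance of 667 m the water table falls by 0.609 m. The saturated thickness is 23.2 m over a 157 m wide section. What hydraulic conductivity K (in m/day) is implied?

275

Cross-sectional area A = 157 × 23.2 = 3642 m².
Hydraulic gradient i = Δh / L = 0.609 / 667 = 0.0009130.
From Q = K·A·i, K = Q / (A·i) = 915 / (3642 × 0.0009130) = 275.1 m/day.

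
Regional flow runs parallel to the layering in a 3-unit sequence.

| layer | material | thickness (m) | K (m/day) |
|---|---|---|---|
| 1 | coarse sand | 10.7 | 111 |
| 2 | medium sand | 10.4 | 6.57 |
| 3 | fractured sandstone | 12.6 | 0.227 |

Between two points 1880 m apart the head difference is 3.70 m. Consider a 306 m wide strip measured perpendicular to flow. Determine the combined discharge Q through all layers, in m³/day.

Flow is parallel to layering, so each bed carries its own Darcy discharge and the transmissivities add.
Σ(K_i·b_i) = 111×10.7 + 6.57×10.4 + 0.227×12.6 = 1259 m²/day.
Hydraulic gradient i = Δh / L = 3.70 / 1880 = 0.001968.
Q = Σ(K_i·b_i) · W · i = 1259 × 306 × 0.001968 = 758.1 m³/day.

758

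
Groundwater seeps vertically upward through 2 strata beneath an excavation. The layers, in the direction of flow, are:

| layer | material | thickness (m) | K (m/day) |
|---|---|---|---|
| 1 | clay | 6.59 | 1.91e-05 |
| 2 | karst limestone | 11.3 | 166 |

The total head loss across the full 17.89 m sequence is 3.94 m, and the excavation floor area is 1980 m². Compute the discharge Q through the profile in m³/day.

0.0226

Flow is perpendicular to layering, so the layers act in series and the equivalent K is the thickness-weighted harmonic mean.
Total thickness L = 6.59 + 11.3 = 17.89 m.
Σ(b_i/K_i) = 6.59/1.91e-05 + 11.3/166 = 3.450e+05 d.
K_eq = L / Σ(b_i/K_i) = 17.89 / 3.450e+05 = 5.185e-05 m/day.
Q = K_eq · A · (Δh/L) = 5.185e-05 × 1980 × (3.94/17.89) = 0.02261 m³/day.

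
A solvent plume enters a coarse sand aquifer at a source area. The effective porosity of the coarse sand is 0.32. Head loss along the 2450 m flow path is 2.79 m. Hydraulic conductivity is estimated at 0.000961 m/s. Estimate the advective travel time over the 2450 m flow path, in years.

Convert K: 0.000961 m/s × 86400 = 83.03 m/day.
Hydraulic gradient i = Δh / L = 2.79 / 2450 = 0.001139.
Darcy flux q = K · i = 83.03 × 0.001139 = 0.09455 m/day.
Seepage velocity v = q / n_e = 0.09455 / 0.32 = 0.2955 m/day.
Travel time t = L / v = 2450 / 0.2955 = 8292 days = 22.70 years.

22.7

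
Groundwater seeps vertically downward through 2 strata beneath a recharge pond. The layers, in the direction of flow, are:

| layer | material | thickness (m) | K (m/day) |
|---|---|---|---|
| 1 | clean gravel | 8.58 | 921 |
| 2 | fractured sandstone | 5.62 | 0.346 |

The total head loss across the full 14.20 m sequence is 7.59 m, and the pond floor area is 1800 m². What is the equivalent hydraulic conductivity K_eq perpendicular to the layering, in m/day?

0.874

Flow is perpendicular to layering, so the layers act in series and the equivalent K is the thickness-weighted harmonic mean.
Total thickness L = 8.58 + 5.62 = 14.20 m.
Σ(b_i/K_i) = 8.58/921 + 5.62/0.346 = 16.25 d.
K_eq = L / Σ(b_i/K_i) = 14.20 / 16.25 = 0.8737 m/day.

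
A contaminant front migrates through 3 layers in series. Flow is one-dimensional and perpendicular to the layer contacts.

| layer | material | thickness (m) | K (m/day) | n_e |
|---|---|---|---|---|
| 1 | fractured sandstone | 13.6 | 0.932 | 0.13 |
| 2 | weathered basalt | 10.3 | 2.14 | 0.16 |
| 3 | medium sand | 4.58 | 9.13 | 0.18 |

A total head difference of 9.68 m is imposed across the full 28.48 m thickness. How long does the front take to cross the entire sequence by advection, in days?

With flow normal to the layers, continuity requires the same specific discharge q through every layer.
Σ(b_i/K_i) = 13.6/0.932 + 10.3/2.14 + 4.58/9.13 = 19.91 d.
q = Δh / Σ(b_i/K_i) = 9.68 / 19.91 = 0.4863 m/day.
In each layer the seepage velocity is v_i = q/n_i, so the layer transit time is t_i = b_i·n_i / q:
  layer 1 (fractured sandstone): t_1 = 13.6 × 0.13 / 0.4863 = 3.636 d
  layer 2 (weathered basalt): t_2 = 10.3 × 0.16 / 0.4863 = 3.389 d
  layer 3 (medium sand): t_3 = 4.58 × 0.18 / 0.4863 = 1.695 d
Total t = Σ t_i = 8.720 days.

8.72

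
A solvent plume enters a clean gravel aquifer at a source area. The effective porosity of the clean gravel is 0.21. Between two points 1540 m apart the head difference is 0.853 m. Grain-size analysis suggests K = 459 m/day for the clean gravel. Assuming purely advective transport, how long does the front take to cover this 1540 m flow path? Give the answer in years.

3.48

Hydraulic gradient i = Δh / L = 0.853 / 1540 = 0.0005539.
Darcy flux q = K · i = 459.0 × 0.0005539 = 0.2542 m/day.
Seepage velocity v = q / n_e = 0.2542 / 0.21 = 1.211 m/day.
Travel time t = L / v = 1540 / 1.211 = 1272 days = 3.483 years.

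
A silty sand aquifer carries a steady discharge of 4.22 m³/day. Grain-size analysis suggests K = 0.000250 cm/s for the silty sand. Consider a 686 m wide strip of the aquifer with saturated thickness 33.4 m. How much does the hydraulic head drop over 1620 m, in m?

Convert K: 0.000250 cm/s × 864 = 0.2160 m/day.
Cross-sectional area A = 686 × 33.4 = 22912 m².
From Q = K·A·i, i = Q / (K·A) = 4.22 / (0.2160 × 22912) = 0.0008527.
Head loss Δh = i · L = 0.0008527 × 1620 = 1.381 m.

1.38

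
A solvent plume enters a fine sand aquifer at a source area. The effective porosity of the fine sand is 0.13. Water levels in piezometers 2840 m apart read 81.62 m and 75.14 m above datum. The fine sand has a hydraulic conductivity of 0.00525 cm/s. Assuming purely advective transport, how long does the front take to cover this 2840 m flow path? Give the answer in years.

Convert K: 0.00525 cm/s × 864 = 4.536 m/day.
Hydraulic gradient i = (81.62 − 75.14) / 2840 = 6.48 / 2840 = 0.002282.
Darcy flux q = K · i = 4.536 × 0.002282 = 0.01035 m/day.
Seepage velocity v = q / n_e = 0.01035 / 0.13 = 0.07961 m/day.
Travel time t = L / v = 2840 / 0.07961 = 35672 days = 97.67 years.

97.7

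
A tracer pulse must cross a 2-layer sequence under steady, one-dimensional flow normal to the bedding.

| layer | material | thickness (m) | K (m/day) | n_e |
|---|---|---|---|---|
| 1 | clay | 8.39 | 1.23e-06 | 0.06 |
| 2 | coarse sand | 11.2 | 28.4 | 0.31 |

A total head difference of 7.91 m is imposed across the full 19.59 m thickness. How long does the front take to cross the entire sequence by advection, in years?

9390

With flow normal to the layers, continuity requires the same specific discharge q through every layer.
Σ(b_i/K_i) = 8.39/1.23e-06 + 11.2/28.4 = 6.821e+06 d.
q = Δh / Σ(b_i/K_i) = 7.91 / 6.821e+06 = 1.160e-06 m/day.
In each layer the seepage velocity is v_i = q/n_i, so the layer transit time is t_i = b_i·n_i / q:
  layer 1 (clay): t_1 = 8.39 × 0.06 / 1.160e-06 = 4.341e+05 d
  layer 2 (coarse sand): t_2 = 11.2 × 0.31 / 1.160e-06 = 2.994e+06 d
Total t = Σ t_i = 3.428e+06 days = 9386 years.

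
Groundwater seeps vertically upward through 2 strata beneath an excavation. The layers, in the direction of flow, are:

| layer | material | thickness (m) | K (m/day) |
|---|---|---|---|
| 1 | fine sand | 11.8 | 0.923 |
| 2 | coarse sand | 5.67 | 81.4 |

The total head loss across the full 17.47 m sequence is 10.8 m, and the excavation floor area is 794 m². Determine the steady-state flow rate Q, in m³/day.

Flow is perpendicular to layering, so the layers act in series and the equivalent K is the thickness-weighted harmonic mean.
Total thickness L = 11.8 + 5.67 = 17.47 m.
Σ(b_i/K_i) = 11.8/0.923 + 5.67/81.4 = 12.85 d.
K_eq = L / Σ(b_i/K_i) = 17.47 / 12.85 = 1.359 m/day.
Q = K_eq · A · (Δh/L) = 1.359 × 794 × (10.8/17.47) = 667.1 m³/day.

667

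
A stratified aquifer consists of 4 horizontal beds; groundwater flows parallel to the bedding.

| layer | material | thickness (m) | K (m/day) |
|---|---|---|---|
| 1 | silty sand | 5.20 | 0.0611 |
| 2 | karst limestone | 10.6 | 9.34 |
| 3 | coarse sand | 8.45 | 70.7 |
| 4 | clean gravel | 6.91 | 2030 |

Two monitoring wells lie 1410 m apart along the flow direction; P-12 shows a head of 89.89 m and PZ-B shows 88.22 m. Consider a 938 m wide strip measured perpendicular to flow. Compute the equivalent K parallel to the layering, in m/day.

473

Flow is parallel to layering, so each bed carries its own Darcy discharge and the transmissivities add.
Σ(K_i·b_i) = 0.0611×5.20 + 9.34×10.6 + 70.7×8.45 + 2030×6.91 = 14724 m²/day.
Total thickness b = 31.16 m, so K_eq = Σ(K_i·b_i)/b = 472.5 m/day.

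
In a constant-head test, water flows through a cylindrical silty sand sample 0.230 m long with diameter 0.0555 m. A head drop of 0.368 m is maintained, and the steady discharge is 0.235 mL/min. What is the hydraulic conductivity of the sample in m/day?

Cross-sectional area A = π·(d/2)² = π × (0.0555/2)² = 0.002419 m².
Convert discharge: 0.235 mL/min = 3.917e-09 m³/s.
Darcy's law rearranged: K = Q·L / (A·Δh) = 3.917e-09 × 0.230 / (0.002419 × 0.368) = 1.012e-06 m/s = 0.08742 m/day.

0.0874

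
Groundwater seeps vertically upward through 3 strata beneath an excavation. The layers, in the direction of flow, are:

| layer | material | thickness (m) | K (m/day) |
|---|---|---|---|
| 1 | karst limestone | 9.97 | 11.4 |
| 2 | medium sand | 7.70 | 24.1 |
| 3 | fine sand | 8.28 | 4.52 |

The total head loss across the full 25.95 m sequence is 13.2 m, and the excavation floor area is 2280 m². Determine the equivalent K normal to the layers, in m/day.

Flow is perpendicular to layering, so the layers act in series and the equivalent K is the thickness-weighted harmonic mean.
Total thickness L = 9.97 + 7.70 + 8.28 = 25.95 m.
Σ(b_i/K_i) = 9.97/11.4 + 7.70/24.1 + 8.28/4.52 = 3.026 d.
K_eq = L / Σ(b_i/K_i) = 25.95 / 3.026 = 8.576 m/day.

8.58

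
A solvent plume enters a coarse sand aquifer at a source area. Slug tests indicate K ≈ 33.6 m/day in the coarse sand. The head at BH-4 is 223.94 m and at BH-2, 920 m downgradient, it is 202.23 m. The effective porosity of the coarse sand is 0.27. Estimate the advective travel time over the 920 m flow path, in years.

Hydraulic gradient i = (223.94 − 202.23) / 920 = 21.71 / 920 = 0.02360.
Darcy flux q = K · i = 33.60 × 0.02360 = 0.7929 m/day.
Seepage velocity v = q / n_e = 0.7929 / 0.27 = 2.937 m/day.
Travel time t = L / v = 920 / 2.937 = 313.3 days = 0.8577 years.

0.858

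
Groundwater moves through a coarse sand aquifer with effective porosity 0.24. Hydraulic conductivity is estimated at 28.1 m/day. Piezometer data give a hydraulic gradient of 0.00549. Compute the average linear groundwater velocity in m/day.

0.643

Hydraulic gradient i = 0.00549.
Darcy flux q = K · i = 28.10 × 0.005490 = 0.1543 m/day.
Seepage velocity v = q / n_e = 0.1543 / 0.24 = 0.6428 m/day.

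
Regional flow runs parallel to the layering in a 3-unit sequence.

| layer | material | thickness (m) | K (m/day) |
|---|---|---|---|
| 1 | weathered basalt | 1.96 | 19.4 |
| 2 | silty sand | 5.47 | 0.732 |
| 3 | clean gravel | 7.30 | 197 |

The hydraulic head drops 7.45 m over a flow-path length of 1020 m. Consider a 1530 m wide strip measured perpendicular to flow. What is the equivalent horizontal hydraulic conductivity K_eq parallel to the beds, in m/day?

100

Flow is parallel to layering, so each bed carries its own Darcy discharge and the transmissivities add.
Σ(K_i·b_i) = 19.4×1.96 + 0.732×5.47 + 197×7.30 = 1480 m²/day.
Total thickness b = 14.73 m, so K_eq = Σ(K_i·b_i)/b = 100.5 m/day.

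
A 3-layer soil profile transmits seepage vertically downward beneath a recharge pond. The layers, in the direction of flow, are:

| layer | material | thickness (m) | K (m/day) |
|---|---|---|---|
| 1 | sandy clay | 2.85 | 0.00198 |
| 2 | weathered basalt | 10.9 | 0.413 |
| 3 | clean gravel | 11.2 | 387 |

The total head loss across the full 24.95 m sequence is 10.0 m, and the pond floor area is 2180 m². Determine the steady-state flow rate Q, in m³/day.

Flow is perpendicular to layering, so the layers act in series and the equivalent K is the thickness-weighted harmonic mean.
Total thickness L = 2.85 + 10.9 + 11.2 = 24.95 m.
Σ(b_i/K_i) = 2.85/0.00198 + 10.9/0.413 + 11.2/387 = 1466 d.
K_eq = L / Σ(b_i/K_i) = 24.95 / 1466 = 0.01702 m/day.
Q = K_eq · A · (Δh/L) = 0.01702 × 2180 × (10.0/24.95) = 14.87 m³/day.

14.9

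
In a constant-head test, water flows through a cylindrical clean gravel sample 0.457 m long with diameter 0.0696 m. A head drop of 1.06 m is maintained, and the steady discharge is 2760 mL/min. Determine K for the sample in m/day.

Cross-sectional area A = π·(d/2)² = π × (0.0696/2)² = 0.003805 m².
Convert discharge: 2760 mL/min = 4.600e-05 m³/s.
Darcy's law rearranged: K = Q·L / (A·Δh) = 4.600e-05 × 0.457 / (0.003805 × 1.06) = 0.005213 m/s = 450.4 m/day.

450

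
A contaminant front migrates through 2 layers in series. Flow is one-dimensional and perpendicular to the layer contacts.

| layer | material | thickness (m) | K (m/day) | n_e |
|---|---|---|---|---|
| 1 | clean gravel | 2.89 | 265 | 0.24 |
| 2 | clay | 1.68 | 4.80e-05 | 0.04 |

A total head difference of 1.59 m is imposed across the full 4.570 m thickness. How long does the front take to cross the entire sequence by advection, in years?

With flow normal to the layers, continuity requires the same specific discharge q through every layer.
Σ(b_i/K_i) = 2.89/265 + 1.68/4.80e-05 = 35000 d.
q = Δh / Σ(b_i/K_i) = 1.59 / 35000 = 4.543e-05 m/day.
In each layer the seepage velocity is v_i = q/n_i, so the layer transit time is t_i = b_i·n_i / q:
  layer 1 (clean gravel): t_1 = 2.89 × 0.24 / 4.543e-05 = 15268 d
  layer 2 (clay): t_2 = 1.68 × 0.04 / 4.543e-05 = 1479 d
Total t = Σ t_i = 16747 days = 45.85 years.

45.9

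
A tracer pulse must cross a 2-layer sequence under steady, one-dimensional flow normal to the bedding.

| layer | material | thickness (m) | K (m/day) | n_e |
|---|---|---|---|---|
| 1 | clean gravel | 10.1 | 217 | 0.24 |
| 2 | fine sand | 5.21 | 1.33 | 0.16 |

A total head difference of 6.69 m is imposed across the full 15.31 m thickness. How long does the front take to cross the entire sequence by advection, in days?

With flow normal to the layers, continuity requires the same specific discharge q through every layer.
Σ(b_i/K_i) = 10.1/217 + 5.21/1.33 = 3.964 d.
q = Δh / Σ(b_i/K_i) = 6.69 / 3.964 = 1.688 m/day.
In each layer the seepage velocity is v_i = q/n_i, so the layer transit time is t_i = b_i·n_i / q:
  layer 1 (clean gravel): t_1 = 10.1 × 0.24 / 1.688 = 1.436 d
  layer 2 (fine sand): t_2 = 5.21 × 0.16 / 1.688 = 0.4939 d
Total t = Σ t_i = 1.930 days.

1.93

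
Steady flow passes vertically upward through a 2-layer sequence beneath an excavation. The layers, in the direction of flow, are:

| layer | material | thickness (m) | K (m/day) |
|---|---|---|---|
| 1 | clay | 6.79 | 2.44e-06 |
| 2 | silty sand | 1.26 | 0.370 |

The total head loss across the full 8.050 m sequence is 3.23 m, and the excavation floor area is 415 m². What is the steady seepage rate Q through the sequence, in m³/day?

Flow is perpendicular to layering, so the layers act in series and the equivalent K is the thickness-weighted harmonic mean.
Total thickness L = 6.79 + 1.26 = 8.050 m.
Σ(b_i/K_i) = 6.79/2.44e-06 + 1.26/0.370 = 2.783e+06 d.
K_eq = L / Σ(b_i/K_i) = 8.050 / 2.783e+06 = 2.893e-06 m/day.
Q = K_eq · A · (Δh/L) = 2.893e-06 × 415 × (3.23/8.050) = 0.0004817 m³/day.

0.000482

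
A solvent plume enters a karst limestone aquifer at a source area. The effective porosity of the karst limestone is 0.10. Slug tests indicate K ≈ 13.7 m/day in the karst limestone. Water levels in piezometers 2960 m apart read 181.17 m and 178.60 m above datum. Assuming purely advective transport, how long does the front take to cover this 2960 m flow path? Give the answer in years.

68.1

Hydraulic gradient i = (181.17 − 178.60) / 2960 = 2.57 / 2960 = 0.0008682.
Darcy flux q = K · i = 13.70 × 0.0008682 = 0.01189 m/day.
Seepage velocity v = q / n_e = 0.01189 / 0.10 = 0.1189 m/day.
Travel time t = L / v = 2960 / 0.1189 = 24885 days = 68.13 years.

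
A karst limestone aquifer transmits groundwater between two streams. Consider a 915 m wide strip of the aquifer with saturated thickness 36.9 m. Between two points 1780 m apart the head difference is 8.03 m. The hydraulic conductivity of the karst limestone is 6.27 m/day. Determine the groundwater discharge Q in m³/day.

Cross-sectional area A = 915 × 36.9 = 33764 m².
Hydraulic gradient i = Δh / L = 8.03 / 1780 = 0.004511.
Darcy's law: Q = K · A · i = 6.270 × 33764 × 0.004511 = 955.0 m³/day.

955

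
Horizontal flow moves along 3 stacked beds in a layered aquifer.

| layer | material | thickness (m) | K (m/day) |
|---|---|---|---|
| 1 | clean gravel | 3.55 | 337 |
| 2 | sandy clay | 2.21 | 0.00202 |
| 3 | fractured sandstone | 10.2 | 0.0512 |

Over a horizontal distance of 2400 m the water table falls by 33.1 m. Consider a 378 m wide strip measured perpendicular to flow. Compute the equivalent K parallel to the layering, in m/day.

Flow is parallel to layering, so each bed carries its own Darcy discharge and the transmissivities add.
Σ(K_i·b_i) = 337×3.55 + 0.00202×2.21 + 0.0512×10.2 = 1197 m²/day.
Total thickness b = 15.96 m, so K_eq = Σ(K_i·b_i)/b = 74.99 m/day.

75.0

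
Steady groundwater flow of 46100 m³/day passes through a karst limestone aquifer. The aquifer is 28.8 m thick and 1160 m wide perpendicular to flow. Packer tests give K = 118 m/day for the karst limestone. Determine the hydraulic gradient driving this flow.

0.0117

Cross-sectional area A = 1160 × 28.8 = 33408 m².
From Q = K·A·i, i = Q / (K·A) = 46100 / (118.0 × 33408) = 0.01169.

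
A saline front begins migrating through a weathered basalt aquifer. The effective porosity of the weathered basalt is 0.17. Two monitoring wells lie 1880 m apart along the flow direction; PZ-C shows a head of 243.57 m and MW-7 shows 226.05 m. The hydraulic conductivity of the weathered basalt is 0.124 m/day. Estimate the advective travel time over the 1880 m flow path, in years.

Hydraulic gradient i = (243.57 − 226.05) / 1880 = 17.52 / 1880 = 0.009319.
Darcy flux q = K · i = 0.1240 × 0.009319 = 0.001156 m/day.
Seepage velocity v = q / n_e = 0.001156 / 0.17 = 0.006797 m/day.
Travel time t = L / v = 1880 / 0.006797 = 2.766e+05 days = 757.2 years.

757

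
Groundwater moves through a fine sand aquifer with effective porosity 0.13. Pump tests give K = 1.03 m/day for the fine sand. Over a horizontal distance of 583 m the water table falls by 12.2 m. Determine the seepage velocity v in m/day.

0.166

Hydraulic gradient i = Δh / L = 12.2 / 583 = 0.02093.
Darcy flux q = K · i = 1.030 × 0.02093 = 0.02155 m/day.
Seepage velocity v = q / n_e = 0.02155 / 0.13 = 0.1658 m/day.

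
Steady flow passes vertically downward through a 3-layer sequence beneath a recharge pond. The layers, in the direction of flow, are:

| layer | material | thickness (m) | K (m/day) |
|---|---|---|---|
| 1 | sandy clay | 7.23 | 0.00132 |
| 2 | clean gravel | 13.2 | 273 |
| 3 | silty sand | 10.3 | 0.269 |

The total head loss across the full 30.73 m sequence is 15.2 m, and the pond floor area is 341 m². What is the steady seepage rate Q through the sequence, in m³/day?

Flow is perpendicular to layering, so the layers act in series and the equivalent K is the thickness-weighted harmonic mean.
Total thickness L = 7.23 + 13.2 + 10.3 = 30.73 m.
Σ(b_i/K_i) = 7.23/0.00132 + 13.2/273 + 10.3/0.269 = 5516 d.
K_eq = L / Σ(b_i/K_i) = 30.73 / 5516 = 0.005571 m/day.
Q = K_eq · A · (Δh/L) = 0.005571 × 341 × (15.2/30.73) = 0.9397 m³/day.

0.940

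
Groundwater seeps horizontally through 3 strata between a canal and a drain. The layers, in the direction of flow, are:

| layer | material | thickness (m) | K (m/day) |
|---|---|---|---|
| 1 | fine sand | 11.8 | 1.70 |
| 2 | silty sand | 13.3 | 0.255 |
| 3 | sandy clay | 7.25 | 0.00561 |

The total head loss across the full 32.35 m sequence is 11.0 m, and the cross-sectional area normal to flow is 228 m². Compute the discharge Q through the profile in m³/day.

1.86

Flow is perpendicular to layering, so the layers act in series and the equivalent K is the thickness-weighted harmonic mean.
Total thickness L = 11.8 + 13.3 + 7.25 = 32.35 m.
Σ(b_i/K_i) = 11.8/1.70 + 13.3/0.255 + 7.25/0.00561 = 1351 d.
K_eq = L / Σ(b_i/K_i) = 32.35 / 1351 = 0.02394 m/day.
Q = K_eq · A · (Δh/L) = 0.02394 × 228 × (11.0/32.35) = 1.856 m³/day.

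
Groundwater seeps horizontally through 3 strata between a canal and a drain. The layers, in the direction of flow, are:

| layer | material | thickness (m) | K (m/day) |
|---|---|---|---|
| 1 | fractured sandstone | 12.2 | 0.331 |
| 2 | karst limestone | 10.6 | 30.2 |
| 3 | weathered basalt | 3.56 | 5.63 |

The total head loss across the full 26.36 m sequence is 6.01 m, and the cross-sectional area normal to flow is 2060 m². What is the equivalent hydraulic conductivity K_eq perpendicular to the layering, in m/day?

Flow is perpendicular to layering, so the layers act in series and the equivalent K is the thickness-weighted harmonic mean.
Total thickness L = 12.2 + 10.6 + 3.56 = 26.36 m.
Σ(b_i/K_i) = 12.2/0.331 + 10.6/30.2 + 3.56/5.63 = 37.84 d.
K_eq = L / Σ(b_i/K_i) = 26.36 / 37.84 = 0.6966 m/day.

0.697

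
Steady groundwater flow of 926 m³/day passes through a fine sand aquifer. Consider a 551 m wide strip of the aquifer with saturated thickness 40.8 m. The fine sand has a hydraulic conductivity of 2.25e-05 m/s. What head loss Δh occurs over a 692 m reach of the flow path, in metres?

14.7

Convert K: 2.25e-05 m/s × 86400 = 1.944 m/day.
Cross-sectional area A = 551 × 40.8 = 22481 m².
From Q = K·A·i, i = Q / (K·A) = 926 / (1.944 × 22481) = 0.02119.
Head loss Δh = i · L = 0.02119 × 692 = 14.66 m.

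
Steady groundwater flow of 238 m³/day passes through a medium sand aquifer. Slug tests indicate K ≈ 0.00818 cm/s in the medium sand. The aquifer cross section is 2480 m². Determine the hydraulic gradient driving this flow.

0.0136

Convert K: 0.00818 cm/s × 864 = 7.068 m/day.
From Q = K·A·i, i = Q / (K·A) = 238 / (7.068 × 2480) = 0.01358.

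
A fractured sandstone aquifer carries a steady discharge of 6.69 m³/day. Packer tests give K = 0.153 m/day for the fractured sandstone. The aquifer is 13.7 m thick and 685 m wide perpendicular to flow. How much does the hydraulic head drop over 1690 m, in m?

7.87

Cross-sectional area A = 685 × 13.7 = 9384 m².
From Q = K·A·i, i = Q / (K·A) = 6.69 / (0.1530 × 9384) = 0.004659.
Head loss Δh = i · L = 0.004659 × 1690 = 7.874 m.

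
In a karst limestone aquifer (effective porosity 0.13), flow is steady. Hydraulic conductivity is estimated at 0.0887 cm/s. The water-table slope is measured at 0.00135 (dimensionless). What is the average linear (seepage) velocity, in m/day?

Convert K: 0.0887 cm/s × 864 = 76.64 m/day.
Hydraulic gradient i = 0.00135.
Darcy flux q = K · i = 76.64 × 0.001350 = 0.1035 m/day.
Seepage velocity v = q / n_e = 0.1035 / 0.13 = 0.7958 m/day.

0.796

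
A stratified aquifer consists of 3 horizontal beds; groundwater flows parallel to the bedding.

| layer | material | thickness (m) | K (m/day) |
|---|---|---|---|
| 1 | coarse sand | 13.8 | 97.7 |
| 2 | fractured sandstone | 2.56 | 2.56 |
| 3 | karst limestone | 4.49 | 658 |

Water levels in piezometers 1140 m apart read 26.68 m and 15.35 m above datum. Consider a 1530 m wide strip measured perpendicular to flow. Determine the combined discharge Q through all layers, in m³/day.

65500

Flow is parallel to layering, so each bed carries its own Darcy discharge and the transmissivities add.
Σ(K_i·b_i) = 97.7×13.8 + 2.56×2.56 + 658×4.49 = 4309 m²/day.
Hydraulic gradient i = (26.68 − 15.35) / 1140 = 11.33 / 1140 = 0.009939.
Q = Σ(K_i·b_i) · W · i = 4309 × 1530 × 0.009939 = 65526 m³/day.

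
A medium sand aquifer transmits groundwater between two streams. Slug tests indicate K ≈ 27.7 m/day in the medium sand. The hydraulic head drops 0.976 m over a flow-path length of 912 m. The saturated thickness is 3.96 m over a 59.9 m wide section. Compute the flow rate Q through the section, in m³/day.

7.03

Cross-sectional area A = 59.9 × 3.96 = 237.2 m².
Hydraulic gradient i = Δh / L = 0.976 / 912 = 0.001070.
Darcy's law: Q = K · A · i = 27.70 × 237.2 × 0.001070 = 7.032 m³/day.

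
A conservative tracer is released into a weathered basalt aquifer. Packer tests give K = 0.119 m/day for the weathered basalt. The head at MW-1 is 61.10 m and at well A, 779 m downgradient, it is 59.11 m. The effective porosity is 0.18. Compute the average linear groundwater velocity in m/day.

0.00169

Hydraulic gradient i = (61.10 − 59.11) / 779 = 1.99 / 779 = 0.002555.
Darcy flux q = K · i = 0.1190 × 0.002555 = 0.0003040 m/day.
Seepage velocity v = q / n_e = 0.0003040 / 0.18 = 0.001689 m/day.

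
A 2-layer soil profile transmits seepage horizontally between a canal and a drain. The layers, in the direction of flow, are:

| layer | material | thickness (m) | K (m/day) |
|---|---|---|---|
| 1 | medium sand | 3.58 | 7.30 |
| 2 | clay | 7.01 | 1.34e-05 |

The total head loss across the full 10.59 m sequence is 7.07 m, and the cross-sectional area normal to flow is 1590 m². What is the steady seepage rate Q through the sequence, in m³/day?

Flow is perpendicular to layering, so the layers act in series and the equivalent K is the thickness-weighted harmonic mean.
Total thickness L = 3.58 + 7.01 = 10.59 m.
Σ(b_i/K_i) = 3.58/7.30 + 7.01/1.34e-05 = 5.231e+05 d.
K_eq = L / Σ(b_i/K_i) = 10.59 / 5.231e+05 = 2.024e-05 m/day.
Q = K_eq · A · (Δh/L) = 2.024e-05 × 1590 × (7.07/10.59) = 0.02149 m³/day.

0.0215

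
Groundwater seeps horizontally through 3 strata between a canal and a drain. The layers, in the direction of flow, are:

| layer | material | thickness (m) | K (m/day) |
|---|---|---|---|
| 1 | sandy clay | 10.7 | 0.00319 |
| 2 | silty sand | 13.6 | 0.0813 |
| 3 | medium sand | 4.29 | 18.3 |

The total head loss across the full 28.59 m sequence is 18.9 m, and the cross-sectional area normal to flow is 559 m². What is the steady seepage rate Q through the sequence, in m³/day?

Flow is perpendicular to layering, so the layers act in series and the equivalent K is the thickness-weighted harmonic mean.
Total thickness L = 10.7 + 13.6 + 4.29 = 28.59 m.
Σ(b_i/K_i) = 10.7/0.00319 + 13.6/0.0813 + 4.29/18.3 = 3522 d.
K_eq = L / Σ(b_i/K_i) = 28.59 / 3522 = 0.008118 m/day.
Q = K_eq · A · (Δh/L) = 0.008118 × 559 × (18.9/28.59) = 3.000 m³/day.

3.00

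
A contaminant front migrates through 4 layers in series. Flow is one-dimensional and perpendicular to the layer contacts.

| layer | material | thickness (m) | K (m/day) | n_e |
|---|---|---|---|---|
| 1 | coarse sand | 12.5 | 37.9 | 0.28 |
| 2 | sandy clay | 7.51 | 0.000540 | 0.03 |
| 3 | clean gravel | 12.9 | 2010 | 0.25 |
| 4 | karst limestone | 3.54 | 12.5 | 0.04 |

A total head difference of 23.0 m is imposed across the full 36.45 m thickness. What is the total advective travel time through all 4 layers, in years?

11.7

With flow normal to the layers, continuity requires the same specific discharge q through every layer.
Σ(b_i/K_i) = 12.5/37.9 + 7.51/0.000540 + 12.9/2010 + 3.54/12.5 = 13908 d.
q = Δh / Σ(b_i/K_i) = 23.0 / 13908 = 0.001654 m/day.
In each layer the seepage velocity is v_i = q/n_i, so the layer transit time is t_i = b_i·n_i / q:
  layer 1 (coarse sand): t_1 = 12.5 × 0.28 / 0.001654 = 2116 d
  layer 2 (sandy clay): t_2 = 7.51 × 0.03 / 0.001654 = 136.2 d
  layer 3 (clean gravel): t_3 = 12.9 × 0.25 / 0.001654 = 1950 d
  layer 4 (karst limestone): t_4 = 3.54 × 0.04 / 0.001654 = 85.63 d
Total t = Σ t_i = 4288 days = 11.74 years.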